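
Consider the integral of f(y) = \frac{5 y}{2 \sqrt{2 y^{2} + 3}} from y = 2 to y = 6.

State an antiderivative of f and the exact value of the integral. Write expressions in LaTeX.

Antiderivative: F(y) = \frac{5 \sqrt{2 y^{2} + 3}}{4}; value = - \frac{5 \sqrt{11}}{4} + \frac{25 \sqrt{3}}{4}

The substitution u = 2 y^{2} + 3 works: f is exactly (dF/du)*(du/dy) for that inner function.
F(y) = \frac{5 \sqrt{2 y^{2} + 3}}{4} is an antiderivative of f.
Check: d/dy[\frac{5 \sqrt{2 y^{2} + 3}}{4}] = \frac{5 y}{2 \sqrt{2 y^{2} + 3}} = f(y).
F(6) = \frac{25 \sqrt{3}}{4}; F(2) = \frac{5 \sqrt{11}}{4}.
Integral = F(6) - F(2) = - \frac{5 \sqrt{11}}{4} + \frac{25 \sqrt{3}}{4}.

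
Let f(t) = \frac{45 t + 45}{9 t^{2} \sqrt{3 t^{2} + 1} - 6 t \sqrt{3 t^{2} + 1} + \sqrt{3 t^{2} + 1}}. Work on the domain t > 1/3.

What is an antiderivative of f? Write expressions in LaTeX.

An antiderivative is F(t) = - \frac{15 \sqrt{3 t^{2} + 1}}{3 t - 1}.

Recognize the product-rule pattern: f = u'v + uv' with u = - 15 \sqrt{3 t^{2} + 1}, v = \frac{1}{3 t - 1}, so integration by parts undoes it.
Check: d/dt[- \frac{15 \sqrt{3 t^{2} + 1}}{3 t - 1}] = \frac{45 t + 45}{9 t^{2} \sqrt{3 t^{2} + 1} - 6 t \sqrt{3 t^{2} + 1} + \sqrt{3 t^{2} + 1}} = f(t).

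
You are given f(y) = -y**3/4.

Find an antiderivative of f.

Since d/dy undoes antidifferentiation here, F'(y) = f(y) is required of F(y).
Check: d/dy[-y**4/16] = -y**3/4 = f(y).

An antiderivative is F(y) = -y**4/16.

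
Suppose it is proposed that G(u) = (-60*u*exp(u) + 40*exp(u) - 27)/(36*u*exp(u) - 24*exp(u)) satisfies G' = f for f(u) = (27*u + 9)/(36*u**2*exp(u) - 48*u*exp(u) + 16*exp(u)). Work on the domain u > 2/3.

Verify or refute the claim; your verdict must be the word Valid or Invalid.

Valid: G'(u) = f(u).

d/du[G] = (27*u + 9)/(36*u**2*exp(u) - 48*u*exp(u) + 16*exp(u))
This equals f(u) exactly, so the claim holds.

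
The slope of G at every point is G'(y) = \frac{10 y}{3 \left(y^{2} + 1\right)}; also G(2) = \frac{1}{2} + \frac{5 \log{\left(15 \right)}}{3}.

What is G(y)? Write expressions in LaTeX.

G(y) = \frac{10 \log{\left(3 y^{2} + 3 \right)} + 3}{6}

The substitution u = 3 y^{2} + 3 works: G'(y) is exactly (dG/du)*(du/dy) for that inner function.
A general antiderivative is \frac{5 \log{\left(3 y^{2} + 3 \right)}}{3} + C.
The condition gives C = \frac{1}{2} + \frac{5 \log{\left(15 \right)}}{3} - (\frac{5 \log{\left(15 \right)}}{3}) = \frac{1}{2}.
So G(y) = \frac{10 \log{\left(3 y^{2} + 3 \right)} + 3}{6}.
Check: d/dy[\frac{10 \log{\left(3 y^{2} + 3 \right)} + 3}{6}] = \frac{10 y}{3 y^{2} + 3}, which equals G'(y).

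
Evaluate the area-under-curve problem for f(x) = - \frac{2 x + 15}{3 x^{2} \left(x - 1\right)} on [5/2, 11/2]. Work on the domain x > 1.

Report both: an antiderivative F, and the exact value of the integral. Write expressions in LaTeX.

The denominator factors as 3 x^{2} \left(x - 1\right); partial fractions split f into directly integrable pieces: - \frac{17}{3 \left(x - 1\right)} + \frac{17}{3 x} + \frac{5}{x^{2}}.
F(x) = \frac{17 \log{\left(x \right)}}{3} - \frac{17 \log{\left(x - 1 \right)}}{3} - \frac{5}{x} is an antiderivative of f.
Check: d/dx[\frac{17 \log{\left(x \right)}}{3} - \frac{17 \log{\left(x - 1 \right)}}{3} - \frac{5}{x}] = \frac{- 2 x - 15}{3 x^{3} - 3 x^{2}}, which equals f(x).
F(11/2) = - \frac{17 \log{\left(\frac{9}{2} \right)}}{3} - \frac{10}{11} + \frac{17 \log{\left(\frac{11}{2} \right)}}{3}; F(5/2) = - \frac{17 \log{\left(\frac{3}{2} \right)}}{3} - 2 + \frac{17 \log{\left(\frac{5}{2} \right)}}{3}.
Integral = F(11/2) - F(5/2) = - \frac{17 \log{\left(\frac{9}{2} \right)}}{3} - \frac{17 \log{\left(\frac{5}{2} \right)}}{3} + \frac{12}{11} + \frac{17 \log{\left(\frac{3}{2} \right)}}{3} + \frac{17 \log{\left(\frac{11}{2} \right)}}{3}.

Antiderivative: F(x) = \frac{17 \log{\left(x \right)}}{3} - \frac{17 \log{\left(x - 1 \right)}}{3} - \frac{5}{x}; value = - \frac{17 \log{\left(\frac{9}{2} \right)}}{3} - \frac{17 \log{\left(\frac{5}{2} \right)}}{3} + \frac{12}{11} + \frac{17 \log{\left(\frac{3}{2} \right)}}{3} + \frac{17 \log{\left(\frac{11}{2} \right)}}{3}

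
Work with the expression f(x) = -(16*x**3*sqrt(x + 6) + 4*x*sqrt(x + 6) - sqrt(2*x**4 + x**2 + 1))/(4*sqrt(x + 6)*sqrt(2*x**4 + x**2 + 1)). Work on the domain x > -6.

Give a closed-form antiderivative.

Differentiate the proposed F(x) back; it has to land on f(x) exactly.
Check: d/dx[(sqrt(x + 6) - 2*sqrt(2*x**4 + x**2 + 1))/2] = (-16*x**3*sqrt(x + 6) - 4*x*sqrt(x + 6) + sqrt(2*x**4 + x**2 + 1))/(4*sqrt(x + 6)*sqrt(2*x**4 + x**2 + 1)), which equals f(x).

An antiderivative is F(x) = (sqrt(x + 6) - 2*sqrt(2*x**4 + x**2 + 1))/2.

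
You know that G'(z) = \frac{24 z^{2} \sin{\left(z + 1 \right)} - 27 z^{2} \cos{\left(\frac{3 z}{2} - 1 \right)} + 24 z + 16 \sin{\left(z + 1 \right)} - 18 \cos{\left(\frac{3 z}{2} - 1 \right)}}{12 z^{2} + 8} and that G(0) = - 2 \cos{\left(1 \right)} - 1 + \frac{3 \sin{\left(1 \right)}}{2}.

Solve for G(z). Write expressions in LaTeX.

For G(z) to be correct, d/dz[G] must agree with the stated G'(z) identically.
A general antiderivative is \log{\left(\frac{3 z^{2}}{2} + 1 \right)} - \frac{3 \sin{\left(\frac{3 z}{2} - 1 \right)}}{2} - 2 \cos{\left(z + 1 \right)} + C.
The condition gives C = - 2 \cos{\left(1 \right)} - 1 + \frac{3 \sin{\left(1 \right)}}{2} - (- 2 \cos{\left(1 \right)} + \frac{3 \sin{\left(1 \right)}}{2}) = -1.
So G(z) = \log{\left(\frac{3 z^{2}}{2} + 1 \right)} - \frac{3 \sin{\left(\frac{3 z}{2} - 1 \right)}}{2} - 2 \cos{\left(z + 1 \right)} - 1.
Check: d/dz[\log{\left(\frac{3 z^{2}}{2} + 1 \right)} - \frac{3 \sin{\left(\frac{3 z}{2} - 1 \right)}}{2} - 2 \cos{\left(z + 1 \right)} - 1] = \frac{24 z^{2} \sin{\left(z + 1 \right)} - 27 z^{2} \cos{\left(\frac{3 z}{2} - 1 \right)} + 24 z + 16 \sin{\left(z + 1 \right)} - 18 \cos{\left(\frac{3 z}{2} - 1 \right)}}{12 z^{2} + 8} = G'(z).

G(z) = \log{\left(\frac{3 z^{2}}{2} + 1 \right)} - \frac{3 \sin{\left(\frac{3 z}{2} - 1 \right)}}{2} - 2 \cos{\left(z + 1 \right)} - 1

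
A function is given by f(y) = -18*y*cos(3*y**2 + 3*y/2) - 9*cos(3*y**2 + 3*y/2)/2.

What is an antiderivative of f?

An antiderivative is F(y) = -3*sin(3*y**2 + 3*y/2).

The substitution u = 3*y**2 + 3*y/2 works: f is exactly (dF/du)*(du/dy) for that inner function.
Check: d/dy[-3*sin(3*y**2 + 3*y/2)] = -18*y*cos(3*y**2 + 3*y/2) - 9*cos(3*y**2 + 3*y/2)/2 = f(y).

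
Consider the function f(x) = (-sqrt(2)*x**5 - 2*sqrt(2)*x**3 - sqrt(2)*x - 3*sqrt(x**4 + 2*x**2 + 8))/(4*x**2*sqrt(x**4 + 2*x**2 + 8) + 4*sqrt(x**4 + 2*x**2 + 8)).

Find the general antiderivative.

Since d/dx undoes antidifferentiation here, F'(x) = f(x) is required of F(x).
Check: d/dx[(-sqrt(2)*sqrt(x**4 + 2*x**2 + 8) - 6*atan(x))/8] = (-sqrt(2)*x**5 - 2*sqrt(2)*x**3 - sqrt(2)*x - 3*sqrt(x**4 + 2*x**2 + 8))/(4*x**2*sqrt(x**4 + 2*x**2 + 8) + 4*sqrt(x**4 + 2*x**2 + 8)) = f(x).

F(x) = (-sqrt(2)*sqrt(x**4 + 2*x**2 + 8) - 6*atan(x))/8 + C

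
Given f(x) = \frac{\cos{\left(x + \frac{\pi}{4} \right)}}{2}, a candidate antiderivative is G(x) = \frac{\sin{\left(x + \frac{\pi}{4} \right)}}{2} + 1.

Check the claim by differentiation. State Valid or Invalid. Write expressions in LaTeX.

Valid: G'(x) = f(x).

d/dx[G] = \frac{\cos{\left(x + \frac{\pi}{4} \right)}}{2}
This equals f(x) exactly, so the claim holds.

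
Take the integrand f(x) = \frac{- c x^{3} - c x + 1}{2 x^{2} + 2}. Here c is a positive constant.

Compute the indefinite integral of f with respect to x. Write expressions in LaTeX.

A candidate is checked by its d/dx: the result must match f(x).
Check: d/dx[- \frac{c x^{2} - 2 \operatorname{atan}{\left(x \right)}}{4}] = \frac{- c x^{3} - c x + 1}{2 x^{2} + 2} = f(x).

F(x) = - \frac{c x^{2} - 2 \operatorname{atan}{\left(x \right)}}{4} + C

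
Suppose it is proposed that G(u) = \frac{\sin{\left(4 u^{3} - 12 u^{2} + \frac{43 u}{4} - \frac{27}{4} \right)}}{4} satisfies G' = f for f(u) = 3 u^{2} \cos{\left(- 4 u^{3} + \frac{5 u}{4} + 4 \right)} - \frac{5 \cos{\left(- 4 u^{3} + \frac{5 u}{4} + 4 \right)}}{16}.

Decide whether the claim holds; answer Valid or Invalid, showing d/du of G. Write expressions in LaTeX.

Invalid: d/du[G] - f = - 3 u^{2} \cos{\left(- 4 u^{3} + \frac{5 u}{4} + 4 \right)} + 3 u^{2} \cos{\left(4 u^{3} - 12 u^{2} + \frac{43 u}{4} - \frac{27}{4} \right)} - 6 u \cos{\left(4 u^{3} - 12 u^{2} + \frac{43 u}{4} - \frac{27}{4} \right)} + \frac{5 \cos{\left(- 4 u^{3} + \frac{5 u}{4} + 4 \right)}}{16} + \frac{43 \cos{\left(4 u^{3} - 12 u^{2} + \frac{43 u}{4} - \frac{27}{4} \right)}}{16}, which is not 0.

d/du[G] = 3 u^{2} \cos{\left(4 u^{3} - 12 u^{2} + \frac{43 u}{4} - \frac{27}{4} \right)} - 6 u \cos{\left(4 u^{3} - 12 u^{2} + \frac{43 u}{4} - \frac{27}{4} \right)} + \frac{43 \cos{\left(4 u^{3} - 12 u^{2} + \frac{43 u}{4} - \frac{27}{4} \right)}}{16}
d/du[G] - f(u) = - 3 u^{2} \cos{\left(- 4 u^{3} + \frac{5 u}{4} + 4 \right)} + 3 u^{2} \cos{\left(4 u^{3} - 12 u^{2} + \frac{43 u}{4} - \frac{27}{4} \right)} - 6 u \cos{\left(4 u^{3} - 12 u^{2} + \frac{43 u}{4} - \frac{27}{4} \right)} + \frac{5 \cos{\left(- 4 u^{3} + \frac{5 u}{4} + 4 \right)}}{16} + \frac{43 \cos{\left(4 u^{3} - 12 u^{2} + \frac{43 u}{4} - \frac{27}{4} \right)}}{16} != 0.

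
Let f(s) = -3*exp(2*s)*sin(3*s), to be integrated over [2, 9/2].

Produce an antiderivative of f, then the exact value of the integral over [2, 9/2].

Antiderivative: F(s) = -6*exp(2*s)*sin(3*s)/13 + 9*exp(2*s)*cos(3*s)/13; value = -6*exp(9)*sin(27/2)/13 - 9*exp(4)*cos(6)/13 + 6*exp(4)*sin(6)/13 + 9*exp(9)*cos(27/2)/13

For F(s) to be correct the identity F'(s) - f(s) = 0 must hold.
F(s) = -6*exp(2*s)*sin(3*s)/13 + 9*exp(2*s)*cos(3*s)/13 is an antiderivative of f.
Check: d/ds[-6*exp(2*s)*sin(3*s)/13 + 9*exp(2*s)*cos(3*s)/13] = -3*exp(2*s)*sin(3*s) = f(s).
F(9/2) = -6*exp(9)*sin(27/2)/13 + 9*exp(9)*cos(27/2)/13; F(2) = -6*exp(4)*sin(6)/13 + 9*exp(4)*cos(6)/13.
Integral = F(9/2) - F(2) = -6*exp(9)*sin(27/2)/13 - 9*exp(4)*cos(6)/13 + 6*exp(4)*sin(6)/13 + 9*exp(9)*cos(27/2)/13.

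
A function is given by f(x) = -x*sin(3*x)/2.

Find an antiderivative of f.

An antiderivative is F(x) = (3*x*cos(3*x) - sin(3*x))/18.

Differentiate the proposed F(x) back; it has to land on f(x) exactly.
Check: d/dx[(3*x*cos(3*x) - sin(3*x))/18] = -x*sin(3*x)/2 = f(x).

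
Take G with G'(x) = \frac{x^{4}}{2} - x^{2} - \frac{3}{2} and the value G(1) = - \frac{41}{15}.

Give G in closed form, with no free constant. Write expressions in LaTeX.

G(x) = \frac{3 x^{5} - 10 x^{3} - 45 x - 30}{30}

The integrand splits into summands that can be handled one at a time.
A general antiderivative is \frac{x^{5}}{10} - \frac{x^{3}}{3} - \frac{3 x}{2} + C.
The condition gives C = - \frac{41}{15} - (- \frac{26}{15}) = -1.
So G(x) = \frac{3 x^{5} - 10 x^{3} - 45 x - 30}{30}.
Check: d/dx[\frac{3 x^{5} - 10 x^{3} - 45 x - 30}{30}] = \frac{x^{4}}{2} - x^{2} - \frac{3}{2} = G'(x).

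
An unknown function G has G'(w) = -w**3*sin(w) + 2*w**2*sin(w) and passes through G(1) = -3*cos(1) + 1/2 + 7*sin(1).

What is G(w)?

Integrate term by term and add the pieces.
A general antiderivative is w**3*cos(w) - 3*w**2*sin(w) - 2*w**2*cos(w) + 4*w*sin(w) - 6*w*cos(w) + 6*sin(w) + 4*cos(w) + C.
The condition gives C = -3*cos(1) + 1/2 + 7*sin(1) - (-3*cos(1) + 7*sin(1)) = 1/2.
So G(w) = (2*w**3*cos(w) - 6*w**2*sin(w) - 4*w**2*cos(w) + 8*w*sin(w) - 12*w*cos(w) + 12*sin(w) + 8*cos(w) + 1)/2.
Check: d/dw[(2*w**3*cos(w) - 6*w**2*sin(w) - 4*w**2*cos(w) + 8*w*sin(w) - 12*w*cos(w) + 12*sin(w) + 8*cos(w) + 1)/2] = -w**3*sin(w) + 2*w**2*sin(w) = G'(w).

G(w) = (2*w**3*cos(w) - 6*w**2*sin(w) - 4*w**2*cos(w) + 8*w*sin(w) - 12*w*cos(w) + 12*sin(w) + 8*cos(w) + 1)/2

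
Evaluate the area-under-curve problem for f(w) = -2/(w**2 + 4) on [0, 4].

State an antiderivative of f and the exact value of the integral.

Recover f(w) by differentiating a candidate F(w); any mismatch rules it out.
F(w) = -atan(w/2) is an antiderivative of f.
Check: d/dw[-atan(w/2)] = -2/(w**2 + 4) = f(w).
F(4) = -atan(2); F(0) = 0.
Integral = F(4) - F(0) = -atan(2).

Antiderivative: F(w) = -atan(w/2); value = -atan(2)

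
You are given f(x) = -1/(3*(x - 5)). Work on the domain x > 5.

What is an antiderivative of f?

A first test for any F(x): its x-derivative must equal f(x) identically.
Check: d/dx[-log(x - 5)/3] = -1/(3*x - 15), which equals f(x).

An antiderivative is F(x) = -log(x - 5)/3.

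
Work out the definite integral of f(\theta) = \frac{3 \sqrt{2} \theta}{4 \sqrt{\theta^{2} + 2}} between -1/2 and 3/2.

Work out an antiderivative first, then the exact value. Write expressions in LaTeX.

The substitution u = \frac{\theta^{2}}{2} + 1 works: f is exactly (dF/du)*(du/d\theta) for that inner function.
F(\theta) = \frac{3 \sqrt{2} \sqrt{\theta^{2} + 2}}{4} is an antiderivative of f.
Check: d/d\theta[\frac{3 \sqrt{2} \sqrt{\theta^{2} + 2}}{4}] = \frac{3 \sqrt{2} \theta}{4 \sqrt{\theta^{2} + 2}} = f(\theta).
F(3/2) = \frac{3 \sqrt{34}}{8}; F(-1/2) = \frac{9 \sqrt{2}}{8}.
Integral = F(3/2) - F(-1/2) = - \frac{9 \sqrt{2}}{8} + \frac{3 \sqrt{34}}{8}.

Antiderivative: F(\theta) = \frac{3 \sqrt{2} \sqrt{\theta^{2} + 2}}{4}; value = - \frac{9 \sqrt{2}}{8} + \frac{3 \sqrt{34}}{8}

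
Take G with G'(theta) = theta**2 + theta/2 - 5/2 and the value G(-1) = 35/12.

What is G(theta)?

Integrate term by term and add the pieces.
A general antiderivative is theta**3/3 + theta**2/4 - 5*theta/2 + C.
The condition gives C = 35/12 - (29/12) = 1/2.
So G(theta) = theta**3/3 + theta**2/4 - 5*theta/2 + 1/2.
Check: d/dtheta[theta**3/3 + theta**2/4 - 5*theta/2 + 1/2] = theta**2 + theta/2 - 5/2 = G'(theta).

G(theta) = theta**3/3 + theta**2/4 - 5*theta/2 + 1/2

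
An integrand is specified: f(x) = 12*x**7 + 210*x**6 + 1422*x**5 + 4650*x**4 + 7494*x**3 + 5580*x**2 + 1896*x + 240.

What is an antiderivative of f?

The substitution u = -x**2 - 5*x - 2 works: f is exactly (dF/du)*(du/dx) for that inner function.
Check: d/dx[3*(x**2 + 5*x + 2)**4/2] = 12*x**7 + 210*x**6 + 1422*x**5 + 4650*x**4 + 7494*x**3 + 5580*x**2 + 1896*x + 240 = f(x).

An antiderivative is F(x) = 3*(x**2 + 5*x + 2)**4/2.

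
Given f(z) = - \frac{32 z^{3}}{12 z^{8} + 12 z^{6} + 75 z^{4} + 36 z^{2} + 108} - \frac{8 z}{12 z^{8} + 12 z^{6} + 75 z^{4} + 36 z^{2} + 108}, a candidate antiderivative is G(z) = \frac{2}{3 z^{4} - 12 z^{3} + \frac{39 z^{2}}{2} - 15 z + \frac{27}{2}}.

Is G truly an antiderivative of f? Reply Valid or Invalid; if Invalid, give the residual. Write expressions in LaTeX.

Invalid: d/dz[G] - f = \frac{- 640 z^{10} + 3200 z^{9} - 7648 z^{8} + 11392 z^{7} - 12352 z^{6} + 10624 z^{5} - 6840 z^{4} + 2864 z^{3} + 2496 z^{2} - 3096 z + 1440}{48 z^{16} - 384 z^{15} + 1440 z^{14} - 3360 z^{13} + 6072 z^{12} - 10224 z^{11} + 17232 z^{10} - 26760 z^{9} + 36963 z^{8} - 44844 z^{7} + 51690 z^{6} - 54828 z^{5} + 57519 z^{4} - 50112 z^{3} + 38988 z^{2} - 19440 z + 8748}, which is not 0.

d/dz[G] = \frac{- 32 z^{3} + 96 z^{2} - 104 z + 40}{12 z^{8} - 96 z^{7} + 348 z^{6} - 744 z^{5} + 1095 z^{4} - 1212 z^{3} + 1002 z^{2} - 540 z + 243}
d/dz[G] - f(z) = \frac{- 640 z^{10} + 3200 z^{9} - 7648 z^{8} + 11392 z^{7} - 12352 z^{6} + 10624 z^{5} - 6840 z^{4} + 2864 z^{3} + 2496 z^{2} - 3096 z + 1440}{48 z^{16} - 384 z^{15} + 1440 z^{14} - 3360 z^{13} + 6072 z^{12} - 10224 z^{11} + 17232 z^{10} - 26760 z^{9} + 36963 z^{8} - 44844 z^{7} + 51690 z^{6} - 54828 z^{5} + 57519 z^{4} - 50112 z^{3} + 38988 z^{2} - 19440 z + 8748} != 0.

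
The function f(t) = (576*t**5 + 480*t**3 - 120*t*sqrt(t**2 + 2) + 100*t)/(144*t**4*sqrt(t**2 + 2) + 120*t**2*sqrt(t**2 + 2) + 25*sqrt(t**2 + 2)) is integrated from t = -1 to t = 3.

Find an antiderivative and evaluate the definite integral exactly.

A first test for any F(t): its t-derivative must equal f(t) identically.
F(t) = (48*t**2*sqrt(t**2 + 2) + 20*sqrt(t**2 + 2) + 5)/(12*t**2 + 5) is an antiderivative of f.
Check: d/dt[(48*t**2*sqrt(t**2 + 2) + 20*sqrt(t**2 + 2) + 5)/(12*t**2 + 5)] = (576*t**5 + 480*t**3 - 120*t*sqrt(t**2 + 2) + 100*t)/(144*t**4*sqrt(t**2 + 2) + 120*t**2*sqrt(t**2 + 2) + 25*sqrt(t**2 + 2)) = f(t).
F(3) = 5/113 + 4*sqrt(11); F(-1) = 5/17 + 4*sqrt(3).
Integral = F(3) - F(-1) = -4*sqrt(3) - 480/1921 + 4*sqrt(11).

Antiderivative: F(t) = (48*t**2*sqrt(t**2 + 2) + 20*sqrt(t**2 + 2) + 5)/(12*t**2 + 5); value = -4*sqrt(3) - 480/1921 + 4*sqrt(11)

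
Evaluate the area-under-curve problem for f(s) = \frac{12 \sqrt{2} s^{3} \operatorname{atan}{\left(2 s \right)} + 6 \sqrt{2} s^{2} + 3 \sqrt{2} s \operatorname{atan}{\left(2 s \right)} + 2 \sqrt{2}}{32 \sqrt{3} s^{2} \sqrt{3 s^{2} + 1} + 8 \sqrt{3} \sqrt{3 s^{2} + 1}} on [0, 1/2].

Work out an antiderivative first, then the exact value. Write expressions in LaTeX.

Recognize the product-rule pattern: f = u'v + uv' with u = \frac{\sqrt{2 s^{2} + \frac{2}{3}}}{8}, v = \operatorname{atan}{\left(2 s \right)}, so integration by parts undoes it.
F(s) = \frac{\sqrt{6} \sqrt{3 s^{2} + 1} \operatorname{atan}{\left(2 s \right)}}{24} is an antiderivative of f.
Check: d/ds[\frac{\sqrt{6} \sqrt{3 s^{2} + 1} \operatorname{atan}{\left(2 s \right)}}{24}] = \frac{12 \sqrt{6} s^{3} \operatorname{atan}{\left(2 s \right)} + 6 \sqrt{6} s^{2} + 3 \sqrt{6} s \operatorname{atan}{\left(2 s \right)} + 2 \sqrt{6}}{96 s^{2} \sqrt{3 s^{2} + 1} + 24 \sqrt{3 s^{2} + 1}}, which equals f(s).
F(1/2) = \frac{\sqrt{42} \pi}{192}; F(0) = 0.
Integral = F(1/2) - F(0) = \frac{\sqrt{42} \pi}{192}.

Antiderivative: F(s) = \frac{\sqrt{6} \sqrt{3 s^{2} + 1} \operatorname{atan}{\left(2 s \right)}}{24}; value = \frac{\sqrt{42} \pi}{192}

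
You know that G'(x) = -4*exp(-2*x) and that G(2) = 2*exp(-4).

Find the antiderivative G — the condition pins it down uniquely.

Whatever form G(x) takes, its d/dx must return the stated G'(x).
A general antiderivative is 2*exp(-2*x) + C.
The condition gives C = 2*exp(-4) - (2*exp(-4)) = 0.
So G(x) = 2*exp(-2*x).
Check: d/dx[2*exp(-2*x)] = -4*exp(-2*x) = G'(x).

G(x) = 2*exp(-2*x)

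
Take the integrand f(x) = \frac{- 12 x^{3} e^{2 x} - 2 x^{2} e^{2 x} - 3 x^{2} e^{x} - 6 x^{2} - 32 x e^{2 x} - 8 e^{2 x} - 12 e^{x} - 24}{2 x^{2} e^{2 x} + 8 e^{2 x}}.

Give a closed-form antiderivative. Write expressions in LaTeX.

An antiderivative F(x) passes only if d/dx[F] lands on f(x) exactly.
Check: d/dx[- \frac{\left(6 x^{2} e^{2 x} + 2 x e^{2 x} - 8 e^{2 x} \log{\left(x^{2} + 4 \right)} + 2 e^{2 x} - 3 e^{x} - 3\right) e^{- 2 x}}{2}] = \frac{- 12 x^{3} e^{2 x} - 2 x^{2} e^{2 x} - 3 x^{2} e^{x} - 6 x^{2} - 32 x e^{2 x} - 8 e^{2 x} - 12 e^{x} - 24}{2 x^{2} e^{2 x} + 8 e^{2 x}} = f(x).

An antiderivative is F(x) = - \frac{\left(6 x^{2} e^{2 x} + 2 x e^{2 x} - 8 e^{2 x} \log{\left(x^{2} + 4 \right)} + 2 e^{2 x} - 3 e^{x} - 3\right) e^{- 2 x}}{2}.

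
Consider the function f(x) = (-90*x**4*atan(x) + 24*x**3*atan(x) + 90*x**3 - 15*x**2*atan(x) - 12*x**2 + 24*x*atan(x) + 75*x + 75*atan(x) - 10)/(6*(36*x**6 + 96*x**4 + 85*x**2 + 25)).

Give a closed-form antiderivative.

An antiderivative is F(x) = (15*x*atan(x) - 2*atan(x))/(36*x**2 + 30).

A first test for any F(x): its x-derivative must equal f(x) identically.
Check: d/dx[(15*x*atan(x) - 2*atan(x))/(36*x**2 + 30)] = (-90*x**4*atan(x) + 24*x**3*atan(x) + 90*x**3 - 15*x**2*atan(x) - 12*x**2 + 24*x*atan(x) + 75*x + 75*atan(x) - 10)/(216*x**6 + 576*x**4 + 510*x**2 + 150), which equals f(x).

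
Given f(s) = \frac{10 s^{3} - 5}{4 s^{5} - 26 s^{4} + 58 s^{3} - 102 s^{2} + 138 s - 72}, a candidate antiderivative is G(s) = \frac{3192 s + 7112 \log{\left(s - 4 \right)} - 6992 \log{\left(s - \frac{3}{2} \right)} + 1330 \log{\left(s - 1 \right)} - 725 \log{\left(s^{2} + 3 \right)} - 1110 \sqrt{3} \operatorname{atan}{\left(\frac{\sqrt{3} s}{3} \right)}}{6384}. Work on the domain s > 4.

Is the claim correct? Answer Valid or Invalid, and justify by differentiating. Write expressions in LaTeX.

Invalid: d/ds[G] - f = \frac{1}{2}, which is not 0.

d/ds[G] = \frac{2 s^{5} - 13 s^{4} + 39 s^{3} - 51 s^{2} + 69 s - 41}{4 s^{5} - 26 s^{4} + 58 s^{3} - 102 s^{2} + 138 s - 72}
d/ds[G] - f(s) = \frac{1}{2} != 0.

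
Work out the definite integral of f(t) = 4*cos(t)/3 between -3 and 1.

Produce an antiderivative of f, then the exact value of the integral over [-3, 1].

An antiderivative F(t) passes only if d/dt[F] lands on f(t) exactly.
F(t) = 4*sin(t)/3 is an antiderivative of f.
Check: d/dt[4*sin(t)/3] = 4*cos(t)/3 = f(t).
F(1) = 4*sin(1)/3; F(-3) = -4*sin(3)/3.
Integral = F(1) - F(-3) = 4*sin(3)/3 + 4*sin(1)/3.

Antiderivative: F(t) = 4*sin(t)/3; value = 4*sin(3)/3 + 4*sin(1)/3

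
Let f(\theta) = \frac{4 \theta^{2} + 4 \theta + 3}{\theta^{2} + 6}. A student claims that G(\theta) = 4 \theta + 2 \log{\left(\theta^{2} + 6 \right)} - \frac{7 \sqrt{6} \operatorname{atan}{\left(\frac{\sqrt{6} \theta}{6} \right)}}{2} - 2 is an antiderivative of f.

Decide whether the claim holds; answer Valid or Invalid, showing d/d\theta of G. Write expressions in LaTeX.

Valid: G'(\theta) = f(\theta).

d/d\theta[G] = \frac{4 \theta^{2} + 4 \theta + 3}{\theta^{2} + 6}
This equals f(\theta) exactly, so the claim holds.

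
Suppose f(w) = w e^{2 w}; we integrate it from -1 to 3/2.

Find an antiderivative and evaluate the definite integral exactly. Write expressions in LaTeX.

Recognize the product-rule pattern: f = u'v + uv' with u = \frac{w}{2} - \frac{1}{4}, v = e^{2 w}, so integration by parts undoes it.
F(w) = \frac{\left(2 w - 1\right) e^{2 w}}{4} is an antiderivative of f.
Check: d/dw[\frac{\left(2 w - 1\right) e^{2 w}}{4}] = w e^{2 w} = f(w).
F(3/2) = \frac{e^{3}}{2}; F(-1) = - \frac{3}{4 e^{2}}.
Integral = F(3/2) - F(-1) = \frac{3}{4 e^{2}} + \frac{e^{3}}{2}.

Antiderivative: F(w) = \frac{\left(2 w - 1\right) e^{2 w}}{4}; value = \frac{3}{4 e^{2}} + \frac{e^{3}}{2}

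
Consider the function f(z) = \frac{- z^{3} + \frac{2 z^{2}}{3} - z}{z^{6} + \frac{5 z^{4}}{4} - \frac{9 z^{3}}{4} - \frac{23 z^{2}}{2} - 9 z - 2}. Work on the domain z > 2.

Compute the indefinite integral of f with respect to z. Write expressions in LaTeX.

The denominator factors as 3 \left(z - 2\right) \left(z + 1\right) \left(2 z + 1\right)^{2} \left(z^{2} + 4\right); partial fractions split f into directly integrable pieces: \frac{441 z - 586}{4335 \left(z^{2} + 4\right)} + \frac{9512}{7225 \left(2 z + 1\right)} - \frac{152}{255 \left(2 z + 1\right)^{2}} - \frac{32}{45 \left(z + 1\right)} - \frac{11}{225 \left(z - 2\right)}.
Check: d/dz[\frac{- 12716 z \log{\left(z - 2 \right)} + 171216 z \log{\left(z + \frac{1}{2} \right)} - 184960 z \log{\left(z + 1 \right)} + 13230 z \log{\left(z^{2} + 4 \right)} - 17580 z \operatorname{atan}{\left(\frac{z}{2} \right)} - 6358 \log{\left(z - 2 \right)} + 85608 \log{\left(z + \frac{1}{2} \right)} - 92480 \log{\left(z + 1 \right)} + 6615 \log{\left(z^{2} + 4 \right)} - 8790 \operatorname{atan}{\left(\frac{z}{2} \right)} + 38760}{260100 z + 130050}] = \frac{- 12 z^{3} + 8 z^{2} - 12 z}{12 z^{6} + 15 z^{4} - 27 z^{3} - 138 z^{2} - 108 z - 24}, which equals f(z).

F(z) = \frac{- 12716 z \log{\left(z - 2 \right)} + 171216 z \log{\left(z + \frac{1}{2} \right)} - 184960 z \log{\left(z + 1 \right)} + 13230 z \log{\left(z^{2} + 4 \right)} - 17580 z \operatorname{atan}{\left(\frac{z}{2} \right)} - 6358 \log{\left(z - 2 \right)} + 85608 \log{\left(z + \frac{1}{2} \right)} - 92480 \log{\left(z + 1 \right)} + 6615 \log{\left(z^{2} + 4 \right)} - 8790 \operatorname{atan}{\left(\frac{z}{2} \right)} + 38760}{260100 z + 130050} + C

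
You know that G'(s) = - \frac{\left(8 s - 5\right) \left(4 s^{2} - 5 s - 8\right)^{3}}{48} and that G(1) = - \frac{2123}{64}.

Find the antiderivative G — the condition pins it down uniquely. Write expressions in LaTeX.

G(s) = - \frac{4 s^{8}}{3} + \frac{20 s^{7}}{3} - \frac{11 s^{6}}{6} - \frac{355 s^{5}}{12} + \frac{2831 s^{4}}{192} + \frac{355 s^{3}}{6} - \frac{22 s^{2}}{3} - \frac{160 s}{3} - \frac{61}{3}

The substitution u = - s^{2} + \frac{5 s}{4} + 2 works: G'(s) is exactly (dG/du)*(du/ds) for that inner function.
A general antiderivative is - \frac{4 \left(- s^{2} + \frac{5 s}{4} + 2\right)^{4}}{3} + C.
The condition gives C = - \frac{2123}{64} - (- \frac{2187}{64}) = 1.
So G(s) = - \frac{4 s^{8}}{3} + \frac{20 s^{7}}{3} - \frac{11 s^{6}}{6} - \frac{355 s^{5}}{12} + \frac{2831 s^{4}}{192} + \frac{355 s^{3}}{6} - \frac{22 s^{2}}{3} - \frac{160 s}{3} - \frac{61}{3}.
Check: d/ds[- \frac{4 s^{8}}{3} + \frac{20 s^{7}}{3} - \frac{11 s^{6}}{6} - \frac{355 s^{5}}{12} + \frac{2831 s^{4}}{192} + \frac{355 s^{3}}{6} - \frac{22 s^{2}}{3} - \frac{160 s}{3} - \frac{61}{3}] = - \frac{32 s^{7}}{3} + \frac{140 s^{6}}{3} - 11 s^{5} - \frac{1775 s^{4}}{12} + \frac{2831 s^{3}}{48} + \frac{355 s^{2}}{2} - \frac{44 s}{3} - \frac{160}{3}, which equals G'(s).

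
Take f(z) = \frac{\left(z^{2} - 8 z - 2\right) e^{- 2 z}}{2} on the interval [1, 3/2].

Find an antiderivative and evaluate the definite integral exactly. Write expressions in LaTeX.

Antiderivative: F(z) = \frac{\left(- 2 z^{2} + 14 z + 11\right) e^{- 2 z}}{8}; value = - \frac{23}{8 e^{2}} + \frac{55}{16 e^{3}}

f has the shape u'v + uv' for u = - \frac{z^{2}}{4} + \frac{7 z}{4} + \frac{11}{8} and v = e^{- 2 z} — it is the derivative of the product u*v.
F(z) = \frac{\left(- 2 z^{2} + 14 z + 11\right) e^{- 2 z}}{8} is an antiderivative of f.
Check: d/dz[\frac{\left(- 2 z^{2} + 14 z + 11\right) e^{- 2 z}}{8}] = \frac{\left(z^{2} - 8 z - 2\right) e^{- 2 z}}{2} = f(z).
F(3/2) = \frac{55}{16 e^{3}}; F(1) = \frac{23}{8 e^{2}}.
Integral = F(3/2) - F(1) = - \frac{23}{8 e^{2}} + \frac{55}{16 e^{3}}.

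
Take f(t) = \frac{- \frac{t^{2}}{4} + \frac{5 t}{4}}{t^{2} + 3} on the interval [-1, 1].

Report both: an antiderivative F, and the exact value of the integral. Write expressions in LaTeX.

Antiderivative: F(t) = - \frac{t}{4} + \frac{5 \log{\left(t^{2} + 3 \right)}}{8} + \frac{\sqrt{3} \operatorname{atan}{\left(\frac{\sqrt{3} t}{3} \right)}}{4}; value = - \frac{1}{2} + \frac{\sqrt{3} \pi}{12}

Check any antiderivative F(t) by computing F'(t) and comparing it with f(t).
F(t) = - \frac{t}{4} + \frac{5 \log{\left(t^{2} + 3 \right)}}{8} + \frac{\sqrt{3} \operatorname{atan}{\left(\frac{\sqrt{3} t}{3} \right)}}{4} is an antiderivative of f.
Check: d/dt[- \frac{t}{4} + \frac{5 \log{\left(t^{2} + 3 \right)}}{8} + \frac{\sqrt{3} \operatorname{atan}{\left(\frac{\sqrt{3} t}{3} \right)}}{4}] = \frac{- t^{2} + 5 t}{4 t^{2} + 12}, which equals f(t).
F(1) = - \frac{1}{4} + \frac{\sqrt{3} \pi}{24} + \frac{5 \log{\left(4 \right)}}{8}; F(-1) = - \frac{\sqrt{3} \pi}{24} + \frac{1}{4} + \frac{5 \log{\left(4 \right)}}{8}.
Integral = F(1) - F(-1) = - \frac{1}{2} + \frac{\sqrt{3} \pi}{12}.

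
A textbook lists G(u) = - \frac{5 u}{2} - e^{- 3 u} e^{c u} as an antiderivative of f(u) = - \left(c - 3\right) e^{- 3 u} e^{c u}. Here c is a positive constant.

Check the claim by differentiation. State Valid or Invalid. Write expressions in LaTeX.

d/du[G] = \frac{\left(- 2 c e^{c u} - 5 e^{3 u} + 6 e^{c u}\right) e^{- 3 u}}{2}
d/du[G] - f(u) = - \frac{5}{2} != 0.

Invalid: d/du[G] - f = - \frac{5}{2}, which is not 0.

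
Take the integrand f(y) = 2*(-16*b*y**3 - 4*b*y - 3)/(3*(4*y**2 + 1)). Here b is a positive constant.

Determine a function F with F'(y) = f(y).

Recover f(y) by differentiating a candidate F(y); any mismatch rules it out.
Check: d/dy[-4*b*y**2/3 - atan(2*y)] = (-32*b*y**3 - 8*b*y - 6)/(12*y**2 + 3), which equals f(y).

An antiderivative is F(y) = -4*b*y**2/3 - atan(2*y).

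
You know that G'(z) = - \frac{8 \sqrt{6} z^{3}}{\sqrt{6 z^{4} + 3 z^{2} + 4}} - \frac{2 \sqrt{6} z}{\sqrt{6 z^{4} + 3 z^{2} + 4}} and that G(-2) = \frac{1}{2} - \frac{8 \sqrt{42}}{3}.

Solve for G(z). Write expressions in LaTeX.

G'(z) matches the chain-rule pattern g'(h)*h' with inner function h(z) = z^{4} + \frac{z^{2}}{2} + \frac{2}{3}; substituting u = h(z) collapses the integral.
A general antiderivative is - 4 \sqrt{z^{4} + \frac{z^{2}}{2} + \frac{2}{3}} + C.
The condition gives C = \frac{1}{2} - \frac{8 \sqrt{42}}{3} - (- \frac{8 \sqrt{42}}{3}) = \frac{1}{2}.
So G(z) = \frac{1}{2} - 4 \sqrt{z^{4} + \frac{z^{2}}{2} + \frac{2}{3}}.
Check: d/dz[\frac{1}{2} - 4 \sqrt{z^{4} + \frac{z^{2}}{2} + \frac{2}{3}}] = \frac{- 8 \sqrt{6} z^{3} - 2 \sqrt{6} z}{\sqrt{6 z^{4} + 3 z^{2} + 4}}, which equals G'(z).

G(z) = \frac{1}{2} - 4 \sqrt{z^{4} + \frac{z^{2}}{2} + \frac{2}{3}}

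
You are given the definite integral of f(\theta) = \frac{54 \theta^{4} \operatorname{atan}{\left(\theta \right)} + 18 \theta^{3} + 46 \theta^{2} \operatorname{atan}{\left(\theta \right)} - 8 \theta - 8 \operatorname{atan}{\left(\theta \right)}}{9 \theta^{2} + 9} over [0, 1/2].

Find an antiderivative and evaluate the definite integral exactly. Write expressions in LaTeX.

Antiderivative: F(\theta) = 2 \theta^{3} \operatorname{atan}{\left(\theta \right)} - \frac{8 \theta \operatorname{atan}{\left(\theta \right)}}{9}; value = - \frac{7 \operatorname{atan}{\left(\frac{1}{2} \right)}}{36}

f has the shape u'v + uv' for u = 2 \theta^{3} - \frac{8 \theta}{9} and v = \operatorname{atan}{\left(\theta \right)} — it is the derivative of the product u*v.
F(\theta) = 2 \theta^{3} \operatorname{atan}{\left(\theta \right)} - \frac{8 \theta \operatorname{atan}{\left(\theta \right)}}{9} is an antiderivative of f.
Check: d/d\theta[2 \theta^{3} \operatorname{atan}{\left(\theta \right)} - \frac{8 \theta \operatorname{atan}{\left(\theta \right)}}{9}] = \frac{54 \theta^{4} \operatorname{atan}{\left(\theta \right)} + 18 \theta^{3} + 46 \theta^{2} \operatorname{atan}{\left(\theta \right)} - 8 \theta - 8 \operatorname{atan}{\left(\theta \right)}}{9 \theta^{2} + 9} = f(\theta).
F(1/2) = - \frac{7 \operatorname{atan}{\left(\frac{1}{2} \right)}}{36}; F(0) = 0.
Integral = F(1/2) - F(0) = - \frac{7 \operatorname{atan}{\left(\frac{1}{2} \right)}}{36}.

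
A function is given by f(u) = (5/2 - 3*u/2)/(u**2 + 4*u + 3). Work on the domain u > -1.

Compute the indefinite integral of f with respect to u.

The denominator factors as 2*(u + 1)*(u + 3); partial fractions split f into directly integrable pieces: -7/(2*(u + 3)) + 2/(u + 1).
Check: d/du[(4*log(u + 1) - 7*log(u + 3))/2] = (5 - 3*u)/(2*u**2 + 8*u + 6), which equals f(u).

F(u) = (4*log(u + 1) - 7*log(u + 3))/2 + C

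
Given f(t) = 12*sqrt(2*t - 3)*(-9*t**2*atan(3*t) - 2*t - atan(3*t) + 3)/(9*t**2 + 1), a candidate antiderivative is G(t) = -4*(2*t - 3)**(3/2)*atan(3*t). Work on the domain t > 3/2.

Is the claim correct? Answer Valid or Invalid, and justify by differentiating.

d/dt[G] = (-108*t**2*sqrt(2*t - 3)*atan(3*t) - 24*t*sqrt(2*t - 3) - 12*sqrt(2*t - 3)*atan(3*t) + 36*sqrt(2*t - 3))/(9*t**2 + 1)
This equals f(t) exactly, so the claim holds.

Valid - the claim checks out under differentiation.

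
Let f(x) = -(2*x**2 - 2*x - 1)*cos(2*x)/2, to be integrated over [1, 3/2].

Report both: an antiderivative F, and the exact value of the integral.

Antiderivative: F(x) = (-2*x**2*sin(2*x) + 2*x*sin(2*x) - 2*x*cos(2*x) + 2*sin(2*x) + cos(2*x))/4; value = -sin(2)/2 + cos(2)/4 + sin(3)/8 - cos(3)/2

Recover f(x) by differentiating a candidate F(x); any mismatch rules it out.
F(x) = (-2*x**2*sin(2*x) + 2*x*sin(2*x) - 2*x*cos(2*x) + 2*sin(2*x) + cos(2*x))/4 is an antiderivative of f.
Check: d/dx[(-2*x**2*sin(2*x) + 2*x*sin(2*x) - 2*x*cos(2*x) + 2*sin(2*x) + cos(2*x))/4] = -x**2*cos(2*x) + x*cos(2*x) + cos(2*x)/2, which equals f(x).
F(3/2) = sin(3)/8 - cos(3)/2; F(1) = -cos(2)/4 + sin(2)/2.
Integral = F(3/2) - F(1) = -sin(2)/2 + cos(2)/4 + sin(3)/8 - cos(3)/2.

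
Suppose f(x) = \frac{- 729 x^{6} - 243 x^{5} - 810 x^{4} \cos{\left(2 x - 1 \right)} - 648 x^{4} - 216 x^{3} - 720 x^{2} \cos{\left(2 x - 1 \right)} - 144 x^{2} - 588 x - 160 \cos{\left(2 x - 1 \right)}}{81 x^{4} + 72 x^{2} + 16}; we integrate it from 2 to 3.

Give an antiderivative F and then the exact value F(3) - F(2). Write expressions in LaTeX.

Differentiate the proposed F(x) back; it has to land on f(x) exactly.
F(x) = - 3 x^{3} - \frac{3 x^{2}}{2} - 5 \sin{\left(2 x - 1 \right)} + \frac{5}{\frac{3 x^{2}}{2} + \frac{2}{3}} is an antiderivative of f.
Check: d/dx[- 3 x^{3} - \frac{3 x^{2}}{2} - 5 \sin{\left(2 x - 1 \right)} + \frac{5}{\frac{3 x^{2}}{2} + \frac{2}{3}}] = \frac{- 729 x^{6} - 243 x^{5} - 810 x^{4} \cos{\left(2 x - 1 \right)} - 648 x^{4} - 216 x^{3} - 720 x^{2} \cos{\left(2 x - 1 \right)} - 144 x^{2} - 588 x - 160 \cos{\left(2 x - 1 \right)}}{81 x^{4} + 72 x^{2} + 16} = f(x).
F(3) = - \frac{3201}{34} - 5 \sin{\left(5 \right)}; F(2) = - \frac{117}{4} - 5 \sin{\left(3 \right)}.
Integral = F(3) - F(2) = - \frac{4413}{68} + 5 \sin{\left(3 \right)} - 5 \sin{\left(5 \right)}.

Antiderivative: F(x) = - 3 x^{3} - \frac{3 x^{2}}{2} - 5 \sin{\left(2 x - 1 \right)} + \frac{5}{\frac{3 x^{2}}{2} + \frac{2}{3}}; value = - \frac{4413}{68} + 5 \sin{\left(3 \right)} - 5 \sin{\left(5 \right)}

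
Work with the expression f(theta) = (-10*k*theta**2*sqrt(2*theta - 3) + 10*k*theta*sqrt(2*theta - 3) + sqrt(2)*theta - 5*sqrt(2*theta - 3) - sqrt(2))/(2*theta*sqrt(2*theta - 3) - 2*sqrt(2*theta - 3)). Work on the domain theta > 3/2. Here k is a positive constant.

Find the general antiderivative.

A first test for any F(theta): its theta-derivative must equal f(theta) identically.
Check: d/dtheta[-5*k*theta**2/2 + sqrt(theta - 3/2) - 5*log(2*theta - 2)/2] = (-10*k*theta**2*sqrt(2*theta - 3) + 10*k*theta*sqrt(2*theta - 3) + sqrt(2)*theta - 5*sqrt(2*theta - 3) - sqrt(2))/(2*theta*sqrt(2*theta - 3) - 2*sqrt(2*theta - 3)) = f(theta).

F(theta) = -5*k*theta**2/2 + sqrt(theta - 3/2) - 5*log(2*theta - 2)/2 + C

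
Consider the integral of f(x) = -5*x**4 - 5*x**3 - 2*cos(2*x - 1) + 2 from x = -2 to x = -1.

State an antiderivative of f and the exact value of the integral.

Antiderivative: F(x) = (-4*x**5 - 5*x**4 + 8*x - 4*sin(2*x - 1) - 5)/4; value = -41/4 + sin(3) - sin(5)

Integrate term by term and add the pieces.
F(x) = (-4*x**5 - 5*x**4 + 8*x - 4*sin(2*x - 1) - 5)/4 is an antiderivative of f.
Check: d/dx[(-4*x**5 - 5*x**4 + 8*x - 4*sin(2*x - 1) - 5)/4] = -5*x**4 - 5*x**3 - 2*cos(2*x - 1) + 2 = f(x).
F(-1) = -7/2 + sin(3); F(-2) = sin(5) + 27/4.
Integral = F(-1) - F(-2) = -41/4 + sin(3) - sin(5).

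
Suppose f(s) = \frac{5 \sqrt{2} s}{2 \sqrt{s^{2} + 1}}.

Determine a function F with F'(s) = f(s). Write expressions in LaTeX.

An antiderivative is F(s) = \frac{5 \sqrt{2} \sqrt{s^{2} + 1}}{2}.

The substitution u = \frac{s^{2}}{2} + \frac{1}{2} works: f is exactly (dF/du)*(du/ds) for that inner function.
Check: d/ds[\frac{5 \sqrt{2} \sqrt{s^{2} + 1}}{2}] = \frac{5 \sqrt{2} s}{2 \sqrt{s^{2} + 1}} = f(s).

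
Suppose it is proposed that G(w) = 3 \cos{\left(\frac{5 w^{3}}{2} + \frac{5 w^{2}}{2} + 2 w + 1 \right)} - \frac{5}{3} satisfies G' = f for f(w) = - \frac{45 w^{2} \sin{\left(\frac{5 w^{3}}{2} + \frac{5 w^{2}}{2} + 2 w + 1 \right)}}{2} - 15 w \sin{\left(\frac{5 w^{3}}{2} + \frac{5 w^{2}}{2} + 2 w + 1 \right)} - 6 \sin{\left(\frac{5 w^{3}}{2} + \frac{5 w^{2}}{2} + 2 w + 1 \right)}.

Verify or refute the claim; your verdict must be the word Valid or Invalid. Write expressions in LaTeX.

Valid - differentiating G returns exactly f.

d/dw[G] = - \frac{45 w^{2} \sin{\left(\frac{5 w^{3}}{2} + \frac{5 w^{2}}{2} + 2 w + 1 \right)}}{2} - 15 w \sin{\left(\frac{5 w^{3}}{2} + \frac{5 w^{2}}{2} + 2 w + 1 \right)} - 6 \sin{\left(\frac{5 w^{3}}{2} + \frac{5 w^{2}}{2} + 2 w + 1 \right)}
This equals f(w) exactly, so the claim holds.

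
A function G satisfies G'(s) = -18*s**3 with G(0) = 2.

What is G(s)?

G(s) = -(3*s**2 - 2)*(3*s**2 + 2)/2

Any candidate G(s) must reproduce the stated G'(s) exactly.
A general antiderivative is -9*s**4/2 + C.
The condition gives C = 2 - (0) = 2.
So G(s) = -(3*s**2 - 2)*(3*s**2 + 2)/2.
Check: d/ds[-(3*s**2 - 2)*(3*s**2 + 2)/2] = -18*s**3 = G'(s).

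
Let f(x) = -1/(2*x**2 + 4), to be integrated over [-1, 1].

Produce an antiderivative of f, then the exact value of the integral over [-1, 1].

A first test for any F(x): its x-derivative must equal f(x) identically.
F(x) = -sqrt(2)*atan(sqrt(2)*x/2)/4 is an antiderivative of f.
Check: d/dx[-sqrt(2)*atan(sqrt(2)*x/2)/4] = -1/(2*x**2 + 4) = f(x).
F(1) = -sqrt(2)*atan(sqrt(2)/2)/4; F(-1) = sqrt(2)*atan(sqrt(2)/2)/4.
Integral = F(1) - F(-1) = -sqrt(2)*atan(sqrt(2)/2)/2.

Antiderivative: F(x) = -sqrt(2)*atan(sqrt(2)*x/2)/4; value = -sqrt(2)*atan(sqrt(2)/2)/2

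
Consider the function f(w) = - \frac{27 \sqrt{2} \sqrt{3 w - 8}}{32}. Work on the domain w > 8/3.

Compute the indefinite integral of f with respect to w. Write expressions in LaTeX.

Whatever form F(w) takes, F'(w) = f(w) is non-negotiable.
Check: d/dw[- \frac{3 \sqrt{2} \left(3 w - 8\right)^{\frac{3}{2}}}{16}] = - \frac{27 \sqrt{2} \sqrt{3 w - 8}}{32} = f(w).

F(w) = - \frac{3 \sqrt{2} \left(3 w - 8\right)^{\frac{3}{2}}}{16} + C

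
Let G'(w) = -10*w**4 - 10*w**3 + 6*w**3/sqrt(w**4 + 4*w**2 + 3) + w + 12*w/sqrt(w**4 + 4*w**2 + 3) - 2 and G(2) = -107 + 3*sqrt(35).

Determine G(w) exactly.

G(w) = (-4*w**5 - 5*w**4 + w**2 - 4*w + 6*sqrt(w**4 + 4*w**2 + 3) - 2)/2

Integrate term by term and add the pieces.
A general antiderivative is -2*w**5 - 5*w**4/2 + w**2/2 - 2*w + 3*sqrt(w**4 + 4*w**2 + 3) - 3/2 + C.
The condition gives C = -107 + 3*sqrt(35) - (-215/2 + 3*sqrt(35)) = 1/2.
So G(w) = (-4*w**5 - 5*w**4 + w**2 - 4*w + 6*sqrt(w**4 + 4*w**2 + 3) - 2)/2.
Check: d/dw[(-4*w**5 - 5*w**4 + w**2 - 4*w + 6*sqrt(w**4 + 4*w**2 + 3) - 2)/2] = (-10*w**4*sqrt(w**4 + 4*w**2 + 3) - 10*w**3*sqrt(w**4 + 4*w**2 + 3) + 6*w**3 + w*sqrt(w**4 + 4*w**2 + 3) + 12*w - 2*sqrt(w**4 + 4*w**2 + 3))/sqrt(w**4 + 4*w**2 + 3), which equals G'(w).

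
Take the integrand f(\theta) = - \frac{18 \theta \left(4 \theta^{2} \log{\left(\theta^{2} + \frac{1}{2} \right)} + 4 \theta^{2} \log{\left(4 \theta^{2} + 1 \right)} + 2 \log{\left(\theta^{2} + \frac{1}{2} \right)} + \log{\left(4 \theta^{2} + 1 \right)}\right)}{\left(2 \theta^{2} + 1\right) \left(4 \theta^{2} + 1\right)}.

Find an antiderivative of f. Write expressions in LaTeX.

f has the shape u'v + uv' for u = - \frac{9 \log{\left(4 \theta^{2} + 1 \right)}}{2} and v = \log{\left(\theta^{2} + \frac{1}{2} \right)} — it is the derivative of the product u*v.
Check: d/d\theta[- \frac{9 \log{\left(\theta^{2} + \frac{1}{2} \right)} \log{\left(4 \theta^{2} + 1 \right)}}{2}] = \frac{- 72 \theta^{3} \log{\left(\theta^{2} + \frac{1}{2} \right)} - 72 \theta^{3} \log{\left(4 \theta^{2} + 1 \right)} - 36 \theta \log{\left(\theta^{2} + \frac{1}{2} \right)} - 18 \theta \log{\left(4 \theta^{2} + 1 \right)}}{8 \theta^{4} + 6 \theta^{2} + 1}, which equals f(\theta).

An antiderivative is F(\theta) = - \frac{9 \log{\left(\theta^{2} + \frac{1}{2} \right)} \log{\left(4 \theta^{2} + 1 \right)}}{2}.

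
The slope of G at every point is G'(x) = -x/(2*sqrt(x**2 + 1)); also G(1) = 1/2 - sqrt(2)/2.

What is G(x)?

G(x) = 1/2 - sqrt(x**2 + 1)/2

The substitution u = x**2 + 1 works: G'(x) is exactly (dG/du)*(du/dx) for that inner function.
A general antiderivative is -sqrt(x**2 + 1)/2 + C.
The condition gives C = 1/2 - sqrt(2)/2 - (-sqrt(2)/2) = 1/2.
So G(x) = 1/2 - sqrt(x**2 + 1)/2.
Check: d/dx[1/2 - sqrt(x**2 + 1)/2] = -x/(2*sqrt(x**2 + 1)) = G'(x).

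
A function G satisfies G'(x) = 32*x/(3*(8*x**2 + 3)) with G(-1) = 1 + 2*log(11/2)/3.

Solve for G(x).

The substitution u = 4*x**2 + 3/2 works: G'(x) is exactly (dG/du)*(du/dx) for that inner function.
A general antiderivative is 2*log(4*x**2 + 3/2)/3 + C.
The condition gives C = 1 + 2*log(11/2)/3 - (2*log(11/2)/3) = 1.
So G(x) = 2*log(4*x**2 + 3/2)/3 + 1.
Check: d/dx[2*log(4*x**2 + 3/2)/3 + 1] = 32*x/(24*x**2 + 9), which equals G'(x).

G(x) = 2*log(4*x**2 + 3/2)/3 + 1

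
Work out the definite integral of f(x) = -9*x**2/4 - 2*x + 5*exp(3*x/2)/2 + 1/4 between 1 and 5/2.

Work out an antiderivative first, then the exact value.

The integrand splits into summands that can be handled one at a time.
F(x) = (-9*x**3 - 12*x**2 + 3*x + 20*exp(3*x/2) - 12)/12 is an antiderivative of f.
Check: d/dx[(-9*x**3 - 12*x**2 + 3*x + 20*exp(3*x/2) - 12)/12] = -9*x**2/4 - 2*x + 5*exp(3*x/2)/2 + 1/4 = f(x).
F(5/2) = -587/32 + 5*exp(15/4)/3; F(1) = -5/2 + 5*exp(3/2)/3.
Integral = F(5/2) - F(1) = -507/32 - 5*exp(3/2)/3 + 5*exp(15/4)/3.

Antiderivative: F(x) = (-9*x**3 - 12*x**2 + 3*x + 20*exp(3*x/2) - 12)/12; value = -507/32 - 5*exp(3/2)/3 + 5*exp(15/4)/3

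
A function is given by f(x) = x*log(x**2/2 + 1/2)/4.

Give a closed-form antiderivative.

Since d/dx undoes antidifferentiation here, F'(x) = f(x) is required of F(x).
Check: d/dx[(x**2*log(x**2/2 + 1/2) - x**2 + log(x**2 + 1))/8] = x*log(x**2 + 1)/4 - x*log(2)/4, which equals f(x).

An antiderivative is F(x) = (x**2*log(x**2/2 + 1/2) - x**2 + log(x**2 + 1))/8.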